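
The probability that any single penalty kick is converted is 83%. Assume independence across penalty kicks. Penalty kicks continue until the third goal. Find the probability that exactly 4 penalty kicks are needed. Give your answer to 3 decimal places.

0.292

Y = trial on which the third success occurs; negative binomial, r=3, p=0.83.
P(Y=4) = C(3,2) · p^3 · (1−p)^1
= 3 · 0.57179 · 0.17 = 0.29161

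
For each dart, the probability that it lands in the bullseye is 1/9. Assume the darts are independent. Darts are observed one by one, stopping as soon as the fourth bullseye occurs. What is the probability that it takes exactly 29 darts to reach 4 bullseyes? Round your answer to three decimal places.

0.026

Y = trial on which the fourth success occurs; negative binomial, r=4, p=0.111111.
P(Y=29) = C(28,3) · p^4 · (1−p)^25
= 3276 · 0.00015242 · 0.052624 = 0.02628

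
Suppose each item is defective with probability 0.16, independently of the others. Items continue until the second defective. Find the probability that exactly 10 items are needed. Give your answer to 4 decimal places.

0.0571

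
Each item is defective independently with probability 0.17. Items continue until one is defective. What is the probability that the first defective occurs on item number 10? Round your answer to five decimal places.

0.03178

Geometric (trials to first success), p = 0.17.
P(Y = 10) = (1−p)^9 · p = 0.18694 · 0.17 = 0.0317798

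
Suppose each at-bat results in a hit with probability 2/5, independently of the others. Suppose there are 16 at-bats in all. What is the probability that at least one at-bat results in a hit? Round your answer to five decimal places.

0.99972

P(at least one) = 1 − P(none) = 1 − (1 − 0.40)^16
= 1 − 0.0002821 = 0.9997179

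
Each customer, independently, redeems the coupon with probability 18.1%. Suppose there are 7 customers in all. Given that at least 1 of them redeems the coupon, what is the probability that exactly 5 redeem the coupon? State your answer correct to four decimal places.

X ~ Binomial(7, 0.181). Want P(X=5 | X≥1) = P(X=5) / P(X≥1).
P(X=5) = C(7,5)·0.181^5·0.819^2 = 0.002736
P(X≥1) = 1 − 0.247165 = 0.752835
Ratio = 0.002736 / 0.752835 = 0.003635

0.0036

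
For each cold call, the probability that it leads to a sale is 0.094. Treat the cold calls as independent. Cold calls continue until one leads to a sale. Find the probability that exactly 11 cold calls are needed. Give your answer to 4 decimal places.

Geometric (trials to first success), p = 0.094.
P(Y = 11) = (1−p)^10 · p = 0.37263 · 0.094 = 0.035028

0.0350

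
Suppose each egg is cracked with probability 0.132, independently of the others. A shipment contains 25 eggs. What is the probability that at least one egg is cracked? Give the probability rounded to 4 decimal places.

0.9710

P(at least one) = 1 − P(none) = 1 − (1 − 0.132)^25
= 1 − 0.029040 = 0.970960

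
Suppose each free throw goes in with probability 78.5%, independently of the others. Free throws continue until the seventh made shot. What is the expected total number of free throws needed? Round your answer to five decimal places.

Y = total free throws until the seventh success; negative binomial with r=7, p=0.785.
E[Y] = r / p = 7 / 0.785 = 8.9171975

8.91720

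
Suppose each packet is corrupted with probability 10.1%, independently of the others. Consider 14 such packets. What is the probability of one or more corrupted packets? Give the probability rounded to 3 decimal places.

0.775

P(at least one) = 1 − P(none) = 1 − (1 − 0.101)^14
= 1 − 0.22523 = 0.77477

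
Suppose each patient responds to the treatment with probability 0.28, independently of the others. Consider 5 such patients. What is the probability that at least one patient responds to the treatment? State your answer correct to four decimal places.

0.8065

P(at least one) = 1 − P(none) = 1 − (1 − 0.28)^5
= 1 − 0.193492 = 0.806508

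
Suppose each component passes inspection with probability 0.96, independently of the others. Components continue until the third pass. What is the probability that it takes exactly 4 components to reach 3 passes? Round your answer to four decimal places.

Y = trial on which the third success occurs; negative binomial, r=3, p=0.96.
P(Y=4) = C(3,2) · p^3 · (1−p)^1
= 3 · 0.88474 · 0.04 = 0.106168

0.1062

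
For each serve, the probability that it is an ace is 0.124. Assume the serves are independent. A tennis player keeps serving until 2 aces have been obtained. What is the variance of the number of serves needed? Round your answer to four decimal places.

113.9438

Y = total serves until the second success; negative binomial with r=2, p=0.124.
Var(Y) = r(1−p)/p² = 2·0.876 / 0.124² = 113.943809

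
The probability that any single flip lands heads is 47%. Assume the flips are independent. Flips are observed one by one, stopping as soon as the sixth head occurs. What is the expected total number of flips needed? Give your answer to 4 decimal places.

12.7660

Y = total flips until the sixth success; negative binomial with r=6, p=0.47.
E[Y] = r / p = 6 / 0.47 = 12.765957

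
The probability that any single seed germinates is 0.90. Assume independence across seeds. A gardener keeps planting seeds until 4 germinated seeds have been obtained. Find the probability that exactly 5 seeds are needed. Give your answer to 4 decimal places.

Y = trial on which the fourth success occurs; negative binomial, r=4, p=0.90.
P(Y=5) = C(4,3) · p^4 · (1−p)^1
= 4 · 0.6561 · 0.1 = 0.262440

0.2624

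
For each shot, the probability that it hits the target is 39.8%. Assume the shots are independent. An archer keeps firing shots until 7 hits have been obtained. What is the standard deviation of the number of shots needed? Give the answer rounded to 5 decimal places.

Y = total shots until the seventh success; negative binomial with r=7, p=0.398.
SD(Y) = √[r(1−p)/p²] = √(26.6028636) = 5.1577964

5.15780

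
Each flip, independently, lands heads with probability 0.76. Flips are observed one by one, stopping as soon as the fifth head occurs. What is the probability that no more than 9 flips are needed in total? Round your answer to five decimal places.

0.95845

Finishing within 9 flips ⇔ at least 5 successes in the first 9. With X ~ Binomial(9, 0.76), P(Y ≤ 9) = 1 − P(X ≤ 4).
  k=0: C(9,0)·0.76^0·0.24^9 = 0.0000026
  k=1: C(9,1)·0.76^1·0.24^8 = 0.0000753
  k=2: C(9,2)·0.76^2·0.24^7 = 0.0009537
  k=3: C(9,3)·0.76^3·0.24^6 = 0.0070467
  k=4: C(9,4)·0.76^4·0.24^5 = 0.0334720
1 − 0.0415503 = 0.9584497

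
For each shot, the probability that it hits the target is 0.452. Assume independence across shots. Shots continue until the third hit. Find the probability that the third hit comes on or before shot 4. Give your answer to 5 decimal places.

Finishing within 4 shots ⇔ at least 3 successes in the first 4. With X ~ Binomial(4, 0.452), P(Y ≤ 4) = 1 − P(X ≤ 2).
  k=0: C(4,0)·0.452^0·0.548^4 = 0.0901825
  k=1: C(4,1)·0.452^1·0.548^3 = 0.2975364
  k=2: C(4,2)·0.452^2·0.548^2 = 0.3681199
1 − 0.7558387 = 0.2441613

0.24416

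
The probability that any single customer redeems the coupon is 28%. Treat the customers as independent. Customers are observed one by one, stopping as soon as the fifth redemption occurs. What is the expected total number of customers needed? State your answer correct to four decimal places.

17.8571

Y = total customers until the fifth success; negative binomial with r=5, p=0.28.
E[Y] = r / p = 5 / 0.28 = 17.857143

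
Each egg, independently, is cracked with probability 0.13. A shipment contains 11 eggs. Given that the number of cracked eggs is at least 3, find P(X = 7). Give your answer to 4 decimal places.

X ~ Binomial(11, 0.13). Want P(X=7 | X≥3) = P(X=7) / P(X≥3).
P(X=7) = C(11,7)·0.13^7·0.87^4 = 0.000119
P(X≥3) = 1 − 0.216128 − 0.355245 − 0.265413 = 0.163213
Ratio = 0.000119 / 0.163213 = 0.000727

0.0007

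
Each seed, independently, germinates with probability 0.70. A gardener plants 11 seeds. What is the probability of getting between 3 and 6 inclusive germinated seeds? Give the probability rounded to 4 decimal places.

X ~ Binomial(11, 0.70); P(3 ≤ X ≤ 6) = Σ C(11,k) p^k (1−p)^(11−k) over k:
  k=3: C(11,3)·0.70^3·0.30^8 = 0.003713
  k=4: C(11,4)·0.70^4·0.30^7 = 0.017328
  k=5: C(11,5)·0.70^5·0.30^6 = 0.056606
  k=6: C(11,6)·0.70^6·0.30^5 = 0.132080
Total = 0.209727

0.2097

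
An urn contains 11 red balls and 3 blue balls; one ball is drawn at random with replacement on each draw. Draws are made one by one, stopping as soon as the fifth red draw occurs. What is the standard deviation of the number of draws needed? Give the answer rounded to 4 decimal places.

1.3174

Y = total draws until the fifth success; negative binomial with r=5, p=0.785714.
SD(Y) = √[r(1−p)/p²] = √(1.735537) = 1.317398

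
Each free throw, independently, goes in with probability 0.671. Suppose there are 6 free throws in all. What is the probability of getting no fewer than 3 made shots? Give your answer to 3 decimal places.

0.904

X ~ Binomial(6, 0.671); P(X ≥ 3) = Σ C(6,k) p^k (1−p)^(6−k) over k:
  k=3: C(6,3)·0.671^3·0.329^3 = 0.21517
  k=4: C(6,4)·0.671^4·0.329^2 = 0.32913
  k=5: C(6,5)·0.671^5·0.329^1 = 0.26851
  k=6: C(6,6)·0.671^6·0.329^0 = 0.09127
Total = 0.90409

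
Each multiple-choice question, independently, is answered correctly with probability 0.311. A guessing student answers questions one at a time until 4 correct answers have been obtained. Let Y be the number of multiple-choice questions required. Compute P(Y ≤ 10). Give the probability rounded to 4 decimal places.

Finishing within 10 multiple-choice questions ⇔ at least 4 successes in the first 10. With X ~ Binomial(10, 0.311), P(Y ≤ 10) = 1 − P(X ≤ 3).
  k=0: C(10,0)·0.311^0·0.689^10 = 0.024110
  k=1: C(10,1)·0.311^1·0.689^9 = 0.108826
  k=2: C(10,2)·0.311^2·0.689^8 = 0.221048
  k=3: C(10,3)·0.311^3·0.689^7 = 0.266071
1 − 0.620055 = 0.379945

0.3799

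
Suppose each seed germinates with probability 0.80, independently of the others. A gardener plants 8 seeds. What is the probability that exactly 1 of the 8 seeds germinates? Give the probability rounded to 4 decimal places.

X ~ Binomial(n=8, p=0.80).
P(X=1) = C(8,1) · p^1 · (1−p)^7
= 8 · 0.8 · 1.28e-05 = 0.000082

0.0001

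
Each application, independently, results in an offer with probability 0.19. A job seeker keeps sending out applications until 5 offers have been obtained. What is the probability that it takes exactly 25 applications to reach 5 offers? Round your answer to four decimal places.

Y = trial on which the fifth success occurs; negative binomial, r=5, p=0.19.
P(Y=25) = C(24,4) · p^5 · (1−p)^20
= 10626 · 0.00024761 · 0.014781 = 0.038890

0.0389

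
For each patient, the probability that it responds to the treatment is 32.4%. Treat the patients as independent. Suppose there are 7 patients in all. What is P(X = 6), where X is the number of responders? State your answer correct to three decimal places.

X ~ Binomial(n=7, p=0.324).
P(X=6) = C(7,6) · p^6 · (1−p)^1
= 7 · 0.0011568 · 0.676 = 0.00547

0.005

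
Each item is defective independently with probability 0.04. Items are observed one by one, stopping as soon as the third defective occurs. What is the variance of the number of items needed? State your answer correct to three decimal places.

Y = total items until the third success; negative binomial with r=3, p=0.04.
Var(Y) = r(1−p)/p² = 3·0.96 / 0.04² = 1800.00000

1800.000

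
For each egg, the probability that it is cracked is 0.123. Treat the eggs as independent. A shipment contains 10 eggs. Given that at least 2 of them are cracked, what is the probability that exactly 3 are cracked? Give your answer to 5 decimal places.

0.25216

X ~ Binomial(10, 0.123). Want P(X=3 | X≥2) = P(X=3) / P(X≥2).
P(X=3) = C(10,3)·0.123^3·0.877^7 = 0.0891033
P(X≥2) = 1 − 0.2691510 − 0.3774865 = 0.3533625
Ratio = 0.0891033 / 0.3533625 = 0.2521583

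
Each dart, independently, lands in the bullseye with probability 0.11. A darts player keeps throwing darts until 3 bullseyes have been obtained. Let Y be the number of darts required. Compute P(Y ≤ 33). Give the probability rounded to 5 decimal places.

0.71906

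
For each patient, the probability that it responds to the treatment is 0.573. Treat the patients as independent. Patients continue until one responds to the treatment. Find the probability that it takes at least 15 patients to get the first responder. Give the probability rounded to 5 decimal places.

0.00001

Y = number of patients to the first success; geometric, p = 0.573.
P(Y > 14) = P(first 14 all fail) = (1−p)^14 = 0.0000067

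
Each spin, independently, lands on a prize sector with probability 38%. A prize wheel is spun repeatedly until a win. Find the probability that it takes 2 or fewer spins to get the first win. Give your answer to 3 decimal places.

Y = number of spins to the first success; geometric, p = 0.38.
P(Y ≤ 2) = 1 − (1−p)^2 = 1 − 0.38440 = 0.61560

0.616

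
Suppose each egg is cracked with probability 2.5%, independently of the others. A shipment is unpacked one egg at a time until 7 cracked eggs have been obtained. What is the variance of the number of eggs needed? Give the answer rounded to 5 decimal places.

Y = total eggs until the seventh success; negative binomial with r=7, p=0.025.
Var(Y) = r(1−p)/p² = 7·0.975 / 0.025² = 10920.0000000

10920.00000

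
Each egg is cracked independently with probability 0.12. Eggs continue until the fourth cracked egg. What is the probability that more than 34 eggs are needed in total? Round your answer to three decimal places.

Needing more than 34 eggs ⇔ fewer than 4 successes in the first 34. With X ~ Binomial(34, 0.12), P(Y > 34) = P(X ≤ 3).
  k=0: C(34,0)·0.12^0·0.88^34 = 0.01295
  k=1: C(34,1)·0.12^1·0.88^33 = 0.06006
  k=2: C(34,2)·0.12^2·0.88^32 = 0.13514
  k=3: C(34,3)·0.12^3·0.88^31 = 0.19656
P(X ≤ 3) = 0.40471

0.405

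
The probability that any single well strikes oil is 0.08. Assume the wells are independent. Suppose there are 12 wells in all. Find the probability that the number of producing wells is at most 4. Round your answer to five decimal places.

0.99839

X ~ Binomial(12, 0.08); P(X ≤ 4) = Σ C(12,k) p^k (1−p)^(12−k) over k:
  k=0: C(12,0)·0.08^0·0.92^12 = 0.3676664
  k=1: C(12,1)·0.08^1·0.92^11 = 0.3836519
  k=2: C(12,2)·0.08^2·0.92^10 = 0.1834857
  k=3: C(12,3)·0.08^3·0.92^9 = 0.0531843
  k=4: C(12,4)·0.08^4·0.92^8 = 0.0104056
Total = 0.9983938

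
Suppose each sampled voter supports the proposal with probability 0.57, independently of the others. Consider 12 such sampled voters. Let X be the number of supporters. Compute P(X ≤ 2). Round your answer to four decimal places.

X ~ Binomial(12, 0.57); P(X ≤ 2) = Σ C(12,k) p^k (1−p)^(12−k) over k:
  k=0: C(12,0)·0.57^0·0.43^12 = 0.000040
  k=1: C(12,1)·0.57^1·0.43^11 = 0.000636
  k=2: C(12,2)·0.57^2·0.43^10 = 0.004634
Total = 0.005310

0.0053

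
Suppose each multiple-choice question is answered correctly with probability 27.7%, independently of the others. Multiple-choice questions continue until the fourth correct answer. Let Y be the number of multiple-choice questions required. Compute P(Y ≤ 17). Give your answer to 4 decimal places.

0.7351

Finishing within 17 multiple-choice questions ⇔ at least 4 successes in the first 17. With X ~ Binomial(17, 0.277), P(Y ≤ 17) = 1 − P(X ≤ 3).
  k=0: C(17,0)·0.277^0·0.723^17 = 0.004030
  k=1: C(17,1)·0.277^1·0.723^16 = 0.026251
  k=2: C(17,2)·0.277^2·0.723^15 = 0.080459
  k=3: C(17,3)·0.277^3·0.723^14 = 0.154129
1 − 0.264869 = 0.735131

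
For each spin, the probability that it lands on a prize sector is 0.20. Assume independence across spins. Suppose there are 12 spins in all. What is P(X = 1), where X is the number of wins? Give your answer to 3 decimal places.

0.206

X ~ Binomial(n=12, p=0.20).
P(X=1) = C(12,1) · p^1 · (1−p)^11
= 12 · 0.2 · 0.085899 = 0.20616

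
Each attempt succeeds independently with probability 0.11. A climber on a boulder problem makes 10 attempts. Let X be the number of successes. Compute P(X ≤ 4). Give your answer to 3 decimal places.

X ~ Binomial(10, 0.11); P(X ≤ 4) = Σ C(10,k) p^k (1−p)^(10−k) over k:
  k=0: C(10,0)·0.11^0·0.89^10 = 0.31182
  k=1: C(10,1)·0.11^1·0.89^9 = 0.38539
  k=2: C(10,2)·0.11^2·0.89^8 = 0.21435
  k=3: C(10,3)·0.11^3·0.89^7 = 0.07065
  k=4: C(10,4)·0.11^4·0.89^6 = 0.01528
Total = 0.99748

0.997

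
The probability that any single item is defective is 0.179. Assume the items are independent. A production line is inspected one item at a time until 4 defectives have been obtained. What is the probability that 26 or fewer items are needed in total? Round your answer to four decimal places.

0.7091

Finishing within 26 items ⇔ at least 4 successes in the first 26. With X ~ Binomial(26, 0.179), P(Y ≤ 26) = 1 − P(X ≤ 3).
  k=0: C(26,0)·0.179^0·0.821^26 = 0.005928
  k=1: C(26,1)·0.179^1·0.821^25 = 0.033605
  k=2: C(26,2)·0.179^2·0.821^24 = 0.091585
  k=3: C(26,3)·0.179^3·0.821^23 = 0.159744
1 − 0.290863 = 0.709137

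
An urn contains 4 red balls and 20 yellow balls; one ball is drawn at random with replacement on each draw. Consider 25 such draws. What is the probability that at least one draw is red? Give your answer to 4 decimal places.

0.9895

P(at least one) = 1 − P(none) = 1 − (1 − 0.166667)^25
= 1 − 0.010483 = 0.989517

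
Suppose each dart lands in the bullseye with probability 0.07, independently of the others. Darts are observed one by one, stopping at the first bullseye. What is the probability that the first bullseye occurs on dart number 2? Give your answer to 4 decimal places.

0.0651

Geometric (trials to first success), p = 0.07.
P(Y = 2) = (1−p)^1 · p = 0.93 · 0.07 = 0.065100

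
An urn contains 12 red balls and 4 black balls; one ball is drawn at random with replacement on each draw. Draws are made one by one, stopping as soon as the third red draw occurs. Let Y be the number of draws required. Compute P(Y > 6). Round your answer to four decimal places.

0.0376

Needing more than 6 draws ⇔ fewer than 3 successes in the first 6. With X ~ Binomial(6, 0.75), P(Y > 6) = P(X ≤ 2).
  k=0: C(6,0)·0.75^0·0.25^6 = 0.000244
  k=1: C(6,1)·0.75^1·0.25^5 = 0.004395
  k=2: C(6,2)·0.75^2·0.25^4 = 0.032959
P(X ≤ 2) = 0.037598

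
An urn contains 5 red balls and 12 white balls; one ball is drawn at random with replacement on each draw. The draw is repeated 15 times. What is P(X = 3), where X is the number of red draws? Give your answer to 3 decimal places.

X ~ Binomial(n=15, p=0.294118).
P(X=3) = C(15,3) · p^3 · (1−p)^12
= 455 · 0.025443 · 0.015303 = 0.17716

0.177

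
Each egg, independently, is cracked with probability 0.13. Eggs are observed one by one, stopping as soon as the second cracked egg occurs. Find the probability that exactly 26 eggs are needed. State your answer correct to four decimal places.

0.0149

Y = trial on which the second success occurs; negative binomial, r=2, p=0.13.
P(Y=26) = C(25,1) · p^2 · (1−p)^24
= 25 · 0.0169 · 0.035356 = 0.014938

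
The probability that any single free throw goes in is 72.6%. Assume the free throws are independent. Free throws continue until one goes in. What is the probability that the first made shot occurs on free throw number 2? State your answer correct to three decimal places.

Geometric (trials to first success), p = 0.726.
P(Y = 2) = (1−p)^1 · p = 0.274 · 0.726 = 0.19892

0.199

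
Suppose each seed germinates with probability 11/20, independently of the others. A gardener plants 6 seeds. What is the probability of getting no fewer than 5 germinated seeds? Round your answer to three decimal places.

0.164

X ~ Binomial(6, 0.55); P(X ≥ 5) = Σ C(6,k) p^k (1−p)^(6−k) over k:
  k=5: C(6,5)·0.55^5·0.45^1 = 0.13589
  k=6: C(6,6)·0.55^6·0.45^0 = 0.02768
Total = 0.16357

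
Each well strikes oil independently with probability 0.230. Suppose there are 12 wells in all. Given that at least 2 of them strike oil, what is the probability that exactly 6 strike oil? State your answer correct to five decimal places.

X ~ Binomial(12, 0.23). Want P(X=6 | X≥2) = P(X=6) / P(X≥2).
P(X=6) = C(12,6)·0.23^6·0.77^6 = 0.0285091
P(X≥2) = 1 − 0.0434399 − 0.1557066 = 0.8008535
Ratio = 0.0285091 / 0.8008535 = 0.0355984

0.03560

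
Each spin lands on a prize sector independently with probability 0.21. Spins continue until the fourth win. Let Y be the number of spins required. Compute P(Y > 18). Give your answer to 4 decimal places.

Needing more than 18 spins ⇔ fewer than 4 successes in the first 18. With X ~ Binomial(18, 0.21), P(Y > 18) = P(X ≤ 3).
  k=0: C(18,0)·0.21^0·0.79^18 = 0.014364
  k=1: C(18,1)·0.21^1·0.79^17 = 0.068731
  k=2: C(18,2)·0.21^2·0.79^16 = 0.155297
  k=3: C(18,3)·0.21^3·0.79^15 = 0.220168
P(X ≤ 3) = 0.458561

0.4586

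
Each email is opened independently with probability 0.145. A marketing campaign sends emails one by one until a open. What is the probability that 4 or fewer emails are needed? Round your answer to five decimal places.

0.46560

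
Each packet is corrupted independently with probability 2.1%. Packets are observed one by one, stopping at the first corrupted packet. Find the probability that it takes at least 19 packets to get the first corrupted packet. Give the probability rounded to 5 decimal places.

Y = number of packets to the first success; geometric, p = 0.021.
P(Y > 18) = P(first 18 all fail) = (1−p)^18 = 0.6824777

0.68248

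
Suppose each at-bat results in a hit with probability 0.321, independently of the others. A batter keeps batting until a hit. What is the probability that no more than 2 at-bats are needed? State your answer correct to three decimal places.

0.539

Y = number of at-bats to the first success; geometric, p = 0.321.
P(Y ≤ 2) = 1 − (1−p)^2 = 1 − 0.46104 = 0.53896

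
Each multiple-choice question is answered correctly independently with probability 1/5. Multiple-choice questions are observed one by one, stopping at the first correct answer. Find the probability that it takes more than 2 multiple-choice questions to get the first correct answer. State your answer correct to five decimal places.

0.64000

Y = number of multiple-choice questions to the first success; geometric, p = 0.20.
P(Y > 2) = P(first 2 all fail) = (1−p)^2 = 0.6400000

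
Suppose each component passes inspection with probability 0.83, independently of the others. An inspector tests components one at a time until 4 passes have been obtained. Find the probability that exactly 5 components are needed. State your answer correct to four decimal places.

0.3227

Y = trial on which the fourth success occurs; negative binomial, r=4, p=0.83.
P(Y=5) = C(4,3) · p^4 · (1−p)^1
= 4 · 0.47458 · 0.17 = 0.322717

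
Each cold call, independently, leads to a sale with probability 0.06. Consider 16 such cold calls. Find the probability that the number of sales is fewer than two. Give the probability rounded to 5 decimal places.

0.75105

X ~ Binomial(16, 0.06); P(X ≤ 1) = Σ C(16,k) p^k (1−p)^(16−k) over k:
  k=0: C(16,0)·0.06^0·0.94^16 = 0.3715743
  k=1: C(16,1)·0.06^1·0.94^15 = 0.3794801
Total = 0.7510544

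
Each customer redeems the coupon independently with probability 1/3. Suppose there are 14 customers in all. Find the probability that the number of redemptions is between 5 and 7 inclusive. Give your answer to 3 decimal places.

0.467

X ~ Binomial(14, 0.333333); P(5 ≤ X ≤ 7) = Σ C(14,k) p^k (1−p)^(14−k) over k:
  k=5: C(14,5)·0.333333^5·0.666667^9 = 0.21431
  k=6: C(14,6)·0.333333^6·0.666667^8 = 0.16073
  k=7: C(14,7)·0.333333^7·0.666667^7 = 0.09185
Total = 0.46688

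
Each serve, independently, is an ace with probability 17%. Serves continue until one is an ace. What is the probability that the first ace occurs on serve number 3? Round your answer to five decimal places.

0.11711

Geometric (trials to first success), p = 0.17.
P(Y = 3) = (1−p)^2 · p = 0.6889 · 0.17 = 0.1171130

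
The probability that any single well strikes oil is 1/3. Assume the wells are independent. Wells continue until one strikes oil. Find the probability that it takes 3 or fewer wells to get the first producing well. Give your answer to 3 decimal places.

Y = number of wells to the first success; geometric, p = 0.333333.
P(Y ≤ 3) = 1 − (1−p)^3 = 1 − 0.29630 = 0.70370

0.704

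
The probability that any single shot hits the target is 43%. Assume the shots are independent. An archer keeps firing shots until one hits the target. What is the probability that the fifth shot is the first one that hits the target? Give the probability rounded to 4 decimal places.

Geometric (trials to first success), p = 0.43.
P(Y = 5) = (1−p)^4 · p = 0.10556 · 0.43 = 0.045391

0.0454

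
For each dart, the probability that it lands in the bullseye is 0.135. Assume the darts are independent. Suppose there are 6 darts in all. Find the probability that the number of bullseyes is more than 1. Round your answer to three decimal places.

0.189

X ~ Binomial(6, 0.135); P(X ≥ 2) = Σ C(6,k) p^k (1−p)^(6−k) over k:
  k=2: C(6,2)·0.135^2·0.865^4 = 0.15305
  k=3: C(6,3)·0.135^3·0.865^3 = 0.03185
  k=4: C(6,4)·0.135^4·0.865^2 = 0.00373
  k=5: C(6,5)·0.135^5·0.865^1 = 0.00023
  k=6: C(6,6)·0.135^6·0.865^0 = 0.00001
Total = 0.18886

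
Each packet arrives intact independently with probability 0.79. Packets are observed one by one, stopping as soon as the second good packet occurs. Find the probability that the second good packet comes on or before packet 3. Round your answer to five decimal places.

0.88622

Finishing within 3 packets ⇔ at least 2 successes in the first 3. With X ~ Binomial(3, 0.79), P(Y ≤ 3) = 1 − P(X ≤ 1).
  k=0: C(3,0)·0.79^0·0.21^3 = 0.0092610
  k=1: C(3,1)·0.79^1·0.21^2 = 0.1045170
1 − 0.1137780 = 0.8862220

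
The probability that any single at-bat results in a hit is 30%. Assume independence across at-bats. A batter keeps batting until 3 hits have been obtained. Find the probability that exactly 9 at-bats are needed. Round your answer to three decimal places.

0.089

Y = trial on which the third success occurs; negative binomial, r=3, p=0.30.
P(Y=9) = C(8,2) · p^3 · (1−p)^6
= 28 · 0.027 · 0.11765 = 0.08894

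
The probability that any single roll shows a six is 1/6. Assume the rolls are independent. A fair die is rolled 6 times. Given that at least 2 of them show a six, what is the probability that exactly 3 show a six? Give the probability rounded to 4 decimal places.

X ~ Binomial(6, 0.166667). Want P(X=3 | X≥2) = P(X=3) / P(X≥2).
P(X=3) = C(6,3)·0.166667^3·0.833333^3 = 0.053584
P(X≥2) = 1 − 0.334898 − 0.401878 = 0.263224
Ratio = 0.053584 / 0.263224 = 0.203566

0.2036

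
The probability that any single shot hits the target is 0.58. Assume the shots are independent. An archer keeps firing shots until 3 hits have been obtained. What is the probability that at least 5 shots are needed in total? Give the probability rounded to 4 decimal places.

Needing more than 4 shots ⇔ fewer than 3 successes in the first 4. With X ~ Binomial(4, 0.58), P(Y > 4) = P(X ≤ 2).
  k=0: C(4,0)·0.58^0·0.42^4 = 0.031117
  k=1: C(4,1)·0.58^1·0.42^3 = 0.171884
  k=2: C(4,2)·0.58^2·0.42^2 = 0.356046
P(X ≤ 2) = 0.559047

0.5590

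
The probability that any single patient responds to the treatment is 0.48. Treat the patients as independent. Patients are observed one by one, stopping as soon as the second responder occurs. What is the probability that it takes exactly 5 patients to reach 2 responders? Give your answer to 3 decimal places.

Y = trial on which the second success occurs; negative binomial, r=2, p=0.48.
P(Y=5) = C(4,1) · p^2 · (1−p)^3
= 4 · 0.2304 · 0.14061 = 0.12958

0.130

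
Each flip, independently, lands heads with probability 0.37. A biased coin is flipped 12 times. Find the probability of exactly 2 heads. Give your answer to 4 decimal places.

X ~ Binomial(n=12, p=0.37).
P(X=2) = C(12,2) · p^2 · (1−p)^10
= 66 · 0.1369 · 0.0098493 = 0.088992

0.0890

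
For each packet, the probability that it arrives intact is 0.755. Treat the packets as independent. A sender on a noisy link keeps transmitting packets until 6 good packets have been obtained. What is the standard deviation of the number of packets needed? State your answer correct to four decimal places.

Y = total packets until the sixth success; negative binomial with r=6, p=0.755.
SD(Y) = √[r(1−p)/p²] = √(2.578834) = 1.605875

1.6059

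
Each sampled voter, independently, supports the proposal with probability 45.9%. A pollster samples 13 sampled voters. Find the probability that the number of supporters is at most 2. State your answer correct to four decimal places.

X ~ Binomial(13, 0.459); P(X ≤ 2) = Σ C(13,k) p^k (1−p)^(13−k) over k:
  k=0: C(13,0)·0.459^0·0.541^13 = 0.000340
  k=1: C(13,1)·0.459^1·0.541^12 = 0.003751
  k=2: C(13,2)·0.459^2·0.541^11 = 0.019094
Total = 0.023185

0.0232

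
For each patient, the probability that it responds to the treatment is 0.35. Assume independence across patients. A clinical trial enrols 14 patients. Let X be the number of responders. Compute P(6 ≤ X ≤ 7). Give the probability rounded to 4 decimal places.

X ~ Binomial(14, 0.35); P(6 ≤ X ≤ 7) = Σ C(14,k) p^k (1−p)^(14−k) over k:
  k=6: C(14,6)·0.35^6·0.65^8 = 0.175902
  k=7: C(14,7)·0.35^7·0.65^7 = 0.108247
Total = 0.284149

0.2841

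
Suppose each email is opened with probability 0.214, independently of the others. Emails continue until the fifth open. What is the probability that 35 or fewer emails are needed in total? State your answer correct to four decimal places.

0.8963

Finishing within 35 emails ⇔ at least 5 successes in the first 35. With X ~ Binomial(35, 0.214), P(Y ≤ 35) = 1 − P(X ≤ 4).
  k=0: C(35,0)·0.214^0·0.786^35 = 0.000219
  k=1: C(35,1)·0.214^1·0.786^34 = 0.002084
  k=2: C(35,2)·0.214^2·0.786^33 = 0.009645
  k=3: C(35,3)·0.214^3·0.786^32 = 0.028885
  k=4: C(35,4)·0.214^4·0.786^31 = 0.062915
1 − 0.103747 = 0.896253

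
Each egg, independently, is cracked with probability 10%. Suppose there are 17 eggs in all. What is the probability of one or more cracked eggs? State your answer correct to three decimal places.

P(at least one) = 1 − P(none) = 1 − (1 − 0.10)^17
= 1 − 0.16677 = 0.83323

0.833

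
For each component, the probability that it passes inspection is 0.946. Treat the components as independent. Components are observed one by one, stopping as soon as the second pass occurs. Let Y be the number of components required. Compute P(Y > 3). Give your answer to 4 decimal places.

Needing more than 3 components ⇔ fewer than 2 successes in the first 3. With X ~ Binomial(3, 0.946), P(Y > 3) = P(X ≤ 1).
  k=0: C(3,0)·0.946^0·0.054^3 = 0.000157
  k=1: C(3,1)·0.946^1·0.054^2 = 0.008276
P(X ≤ 1) = 0.008433

0.0084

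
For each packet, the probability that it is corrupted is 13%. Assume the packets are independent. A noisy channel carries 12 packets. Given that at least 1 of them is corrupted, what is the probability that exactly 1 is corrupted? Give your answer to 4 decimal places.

0.4152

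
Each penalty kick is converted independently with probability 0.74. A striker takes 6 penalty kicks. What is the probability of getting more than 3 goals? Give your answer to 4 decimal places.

X ~ Binomial(6, 0.74); P(X ≥ 4) = Σ C(6,k) p^k (1−p)^(6−k) over k:
  k=4: C(6,4)·0.74^4·0.26^2 = 0.304064
  k=5: C(6,5)·0.74^5·0.26^1 = 0.346165
  k=6: C(6,6)·0.74^6·0.26^0 = 0.164206
Total = 0.814435

0.8144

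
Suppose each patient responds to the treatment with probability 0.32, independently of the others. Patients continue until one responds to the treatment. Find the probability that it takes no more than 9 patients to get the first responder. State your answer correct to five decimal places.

Y = number of patients to the first success; geometric, p = 0.32.
P(Y ≤ 9) = 1 − (1−p)^9 = 1 − 0.0310871 = 0.9689129

0.96891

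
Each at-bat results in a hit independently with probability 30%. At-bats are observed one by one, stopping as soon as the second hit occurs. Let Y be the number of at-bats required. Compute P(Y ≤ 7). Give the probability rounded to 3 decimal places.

0.671

Finishing within 7 at-bats ⇔ at least 2 successes in the first 7. With X ~ Binomial(7, 0.30), P(Y ≤ 7) = 1 − P(X ≤ 1).
  k=0: C(7,0)·0.30^0·0.70^7 = 0.08235
  k=1: C(7,1)·0.30^1·0.70^6 = 0.24706
1 − 0.32942 = 0.67058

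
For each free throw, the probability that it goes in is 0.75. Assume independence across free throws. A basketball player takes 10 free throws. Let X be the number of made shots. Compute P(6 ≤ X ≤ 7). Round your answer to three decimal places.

X ~ Binomial(10, 0.75); P(6 ≤ X ≤ 7) = Σ C(10,k) p^k (1−p)^(10−k) over k:
  k=6: C(10,6)·0.75^6·0.25^4 = 0.14600
  k=7: C(10,7)·0.75^7·0.25^3 = 0.25028
Total = 0.39628

0.396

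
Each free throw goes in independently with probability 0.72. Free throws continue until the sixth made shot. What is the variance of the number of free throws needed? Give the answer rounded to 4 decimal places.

3.2407

Y = total free throws until the sixth success; negative binomial with r=6, p=0.72.
Var(Y) = r(1−p)/p² = 6·0.28 / 0.72² = 3.240741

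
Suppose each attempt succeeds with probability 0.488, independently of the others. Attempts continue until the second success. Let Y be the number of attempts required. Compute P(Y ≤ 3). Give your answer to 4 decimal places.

0.4820

Finishing within 3 attempts ⇔ at least 2 successes in the first 3. With X ~ Binomial(3, 0.488), P(Y ≤ 3) = 1 − P(X ≤ 1).
  k=0: C(3,0)·0.488^0·0.512^3 = 0.134218
  k=1: C(3,1)·0.488^1·0.512^2 = 0.383779
1 − 0.517997 = 0.482003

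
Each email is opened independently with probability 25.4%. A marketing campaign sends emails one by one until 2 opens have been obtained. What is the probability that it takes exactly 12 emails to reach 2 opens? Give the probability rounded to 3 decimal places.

0.038

Y = trial on which the second success occurs; negative binomial, r=2, p=0.254.
P(Y=12) = C(11,1) · p^2 · (1−p)^10
= 11 · 0.064516 · 0.053381 = 0.03788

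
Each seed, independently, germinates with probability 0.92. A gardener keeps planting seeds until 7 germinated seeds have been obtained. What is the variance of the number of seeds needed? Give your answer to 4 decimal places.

0.6616

Y = total seeds until the seventh success; negative binomial with r=7, p=0.92.
Var(Y) = r(1−p)/p² = 7·0.08 / 0.92² = 0.661626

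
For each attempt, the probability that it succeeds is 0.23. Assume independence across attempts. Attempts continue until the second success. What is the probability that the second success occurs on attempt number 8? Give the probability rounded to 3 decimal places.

0.077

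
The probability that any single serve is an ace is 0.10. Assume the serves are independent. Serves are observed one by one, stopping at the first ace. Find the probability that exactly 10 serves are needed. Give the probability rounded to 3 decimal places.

Geometric (trials to first success), p = 0.10.
P(Y = 10) = (1−p)^9 · p = 0.38742 · 0.10 = 0.03874

0.039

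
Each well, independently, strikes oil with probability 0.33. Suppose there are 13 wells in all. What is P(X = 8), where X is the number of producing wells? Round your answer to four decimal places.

0.0244

X ~ Binomial(n=13, p=0.33).
P(X=8) = C(13,8) · p^8 · (1−p)^5
= 1287 · 0.00014064 · 0.13501 = 0.024438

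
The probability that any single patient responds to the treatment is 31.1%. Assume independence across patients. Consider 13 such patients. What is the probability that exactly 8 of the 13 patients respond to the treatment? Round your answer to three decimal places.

X ~ Binomial(n=13, p=0.311).
P(X=8) = C(13,8) · p^8 · (1−p)^5
= 1287 · 8.7515e-05 · 0.15527 = 0.01749

0.017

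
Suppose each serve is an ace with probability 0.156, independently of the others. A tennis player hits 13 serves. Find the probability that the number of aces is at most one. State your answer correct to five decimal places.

X ~ Binomial(13, 0.156); P(X ≤ 1) = Σ C(13,k) p^k (1−p)^(13−k) over k:
  k=0: C(13,0)·0.156^0·0.844^13 = 0.1102686
  k=1: C(13,1)·0.156^1·0.844^12 = 0.2649582
Total = 0.3752268

0.37523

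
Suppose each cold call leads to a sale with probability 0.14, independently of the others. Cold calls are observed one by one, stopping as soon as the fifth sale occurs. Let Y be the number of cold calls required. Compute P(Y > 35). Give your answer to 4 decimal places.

0.4460

Needing more than 35 cold calls ⇔ fewer than 5 successes in the first 35. With X ~ Binomial(35, 0.14), P(Y > 35) = P(X ≤ 4).
  k=0: C(35,0)·0.14^0·0.86^35 = 0.005099
  k=1: C(35,1)·0.14^1·0.86^34 = 0.029050
  k=2: C(35,2)·0.14^2·0.86^33 = 0.080394
  k=3: C(35,3)·0.14^3·0.86^32 = 0.143961
  k=4: C(35,4)·0.14^4·0.86^31 = 0.187484
P(X ≤ 4) = 0.445987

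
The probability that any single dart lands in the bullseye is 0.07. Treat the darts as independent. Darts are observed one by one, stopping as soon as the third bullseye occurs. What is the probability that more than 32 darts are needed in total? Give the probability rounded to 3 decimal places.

0.610

Needing more than 32 darts ⇔ fewer than 3 successes in the first 32. With X ~ Binomial(32, 0.07), P(Y > 32) = P(X ≤ 2).
  k=0: C(32,0)·0.07^0·0.93^32 = 0.09805
  k=1: C(32,1)·0.07^1·0.93^31 = 0.23617
  k=2: C(32,2)·0.07^2·0.93^30 = 0.27553
P(X ≤ 2) = 0.60975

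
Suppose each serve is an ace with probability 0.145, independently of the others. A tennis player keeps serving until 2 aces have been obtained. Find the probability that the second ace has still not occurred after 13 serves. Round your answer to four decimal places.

0.4182

Needing more than 13 serves ⇔ fewer than 2 successes in the first 13. With X ~ Binomial(13, 0.145), P(Y > 13) = P(X ≤ 1).
  k=0: C(13,0)·0.145^0·0.855^13 = 0.130485
  k=1: C(13,1)·0.145^1·0.855^12 = 0.287677
P(X ≤ 1) = 0.418161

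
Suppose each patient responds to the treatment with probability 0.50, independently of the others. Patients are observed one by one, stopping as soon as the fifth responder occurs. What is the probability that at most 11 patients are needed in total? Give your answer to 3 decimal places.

Finishing within 11 patients ⇔ at least 5 successes in the first 11. With X ~ Binomial(11, 0.50), P(Y ≤ 11) = 1 − P(X ≤ 4).
  k=0: C(11,0)·0.50^0·0.50^11 = 0.00049
  k=1: C(11,1)·0.50^1·0.50^10 = 0.00537
  k=2: C(11,2)·0.50^2·0.50^9 = 0.02686
  k=3: C(11,3)·0.50^3·0.50^8 = 0.08057
  k=4: C(11,4)·0.50^4·0.50^7 = 0.16113
1 − 0.27441 = 0.72559

0.726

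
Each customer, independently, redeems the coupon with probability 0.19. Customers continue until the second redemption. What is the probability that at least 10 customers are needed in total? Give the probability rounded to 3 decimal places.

Needing more than 9 customers ⇔ fewer than 2 successes in the first 9. With X ~ Binomial(9, 0.19), P(Y > 9) = P(X ≤ 1).
  k=0: C(9,0)·0.19^0·0.81^9 = 0.15009
  k=1: C(9,1)·0.19^1·0.81^8 = 0.31687
P(X ≤ 1) = 0.46696

0.467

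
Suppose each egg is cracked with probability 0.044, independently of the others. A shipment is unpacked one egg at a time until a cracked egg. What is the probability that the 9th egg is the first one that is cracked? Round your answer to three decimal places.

Geometric (trials to first success), p = 0.044.
P(Y = 9) = (1−p)^8 · p = 0.69769 · 0.044 = 0.03070

0.031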